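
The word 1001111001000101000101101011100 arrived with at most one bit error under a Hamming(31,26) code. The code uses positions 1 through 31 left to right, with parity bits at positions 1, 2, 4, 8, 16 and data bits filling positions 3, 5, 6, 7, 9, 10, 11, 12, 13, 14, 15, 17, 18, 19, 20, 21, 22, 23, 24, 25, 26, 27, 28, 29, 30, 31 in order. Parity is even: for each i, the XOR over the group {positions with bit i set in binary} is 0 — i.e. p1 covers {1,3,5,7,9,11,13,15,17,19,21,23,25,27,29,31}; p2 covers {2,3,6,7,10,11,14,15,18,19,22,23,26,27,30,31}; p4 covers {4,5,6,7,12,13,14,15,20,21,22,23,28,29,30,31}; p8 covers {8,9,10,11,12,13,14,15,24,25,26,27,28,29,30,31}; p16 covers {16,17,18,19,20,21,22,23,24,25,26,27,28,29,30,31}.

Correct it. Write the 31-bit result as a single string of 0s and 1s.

1011111001000101000101101011100

s1 (pos 1,3,5,7,9,11,13,15,17,19,21,23,25,27,29,31): 1⊕0⊕1⊕1⊕0⊕0⊕0⊕0⊕0⊕0⊕0⊕1⊕1⊕1⊕1⊕0 = 1
s2 (pos 2,3,6,7,10,11,14,15,18,19,22,23,26,27,30,31): 0⊕0⊕1⊕1⊕1⊕0⊕1⊕0⊕0⊕0⊕1⊕1⊕0⊕1⊕0⊕0 = 1
s4 (pos 4,5,6,7,12,13,14,15,20,21,22,23,28,29,30,31): 1⊕1⊕1⊕1⊕0⊕0⊕1⊕0⊕1⊕0⊕1⊕1⊕1⊕1⊕0⊕0 = 0
s8 (pos 8,9,10,11,12,13,14,15,24,25,26,27,28,29,30,31): 0⊕0⊕1⊕0⊕0⊕0⊕1⊕0⊕0⊕1⊕0⊕1⊕1⊕1⊕0⊕0 = 0
s16 (pos 16,17,18,19,20,21,22,23,24,25,26,27,28,29,30,31): 1⊕0⊕0⊕0⊕1⊕0⊕1⊕1⊕0⊕1⊕0⊕1⊕1⊕1⊕0⊕0 = 0
Syndrome s16…s1 = 00011 → error at position 3.
Flip position 3: 1001111001000101000101101011100 → 1011111001000101000101101011100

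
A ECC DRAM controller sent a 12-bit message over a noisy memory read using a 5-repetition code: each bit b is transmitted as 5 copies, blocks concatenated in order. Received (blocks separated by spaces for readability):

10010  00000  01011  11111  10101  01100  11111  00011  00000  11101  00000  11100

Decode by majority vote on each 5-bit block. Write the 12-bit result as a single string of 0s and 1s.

001110100101

Block 1 (10010): 2 ones → 0
Block 2 (00000): 0 ones → 0
Block 3 (01011): 3 ones → 1
Block 4 (11111): 5 ones → 1
Block 5 (10101): 3 ones → 1
Block 6 (01100): 2 ones → 0
Block 7 (11111): 5 ones → 1
Block 8 (00011): 2 ones → 0
Block 9 (00000): 0 ones → 0
Block 10 (11101): 4 ones → 1
Block 11 (00000): 0 ones → 0
Block 12 (11100): 3 ones → 1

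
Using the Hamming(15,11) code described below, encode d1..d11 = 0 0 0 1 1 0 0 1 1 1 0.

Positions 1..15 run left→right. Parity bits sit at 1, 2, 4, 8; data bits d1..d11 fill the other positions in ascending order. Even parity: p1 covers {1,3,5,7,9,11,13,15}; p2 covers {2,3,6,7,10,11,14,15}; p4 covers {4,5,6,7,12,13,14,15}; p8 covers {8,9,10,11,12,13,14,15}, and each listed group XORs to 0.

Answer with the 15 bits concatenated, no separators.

100000101001110

Place data at non-parity positions: p1 p2 0 p4 0 0 1 p8 1 0 0 1 1 1 0
p1 (pos 1,3,5,7,9,11,13,15): XOR of data positions = 0⊕0⊕1⊕1⊕0⊕1⊕0 = 1
p2 (pos 2,3,6,7,10,11,14,15): XOR of data positions = 0⊕0⊕1⊕0⊕0⊕1⊕0 = 0
p4 (pos 4,5,6,7,12,13,14,15): XOR of data positions = 0⊕0⊕1⊕1⊕1⊕1⊕0 = 0
p8 (pos 8,9,10,11,12,13,14,15): XOR of data positions = 1⊕0⊕0⊕1⊕1⊕1⊕0 = 0
Codeword: 100000101001110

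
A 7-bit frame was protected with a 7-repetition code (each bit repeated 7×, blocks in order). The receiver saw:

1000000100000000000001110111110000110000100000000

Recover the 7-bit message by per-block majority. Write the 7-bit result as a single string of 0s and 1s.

Block 1 (1000000): 1 one → 0
Block 2 (1000000): 1 one → 0
Block 3 (0000000): 0 ones → 0
Block 4 (1110111): 6 ones → 1
Block 5 (1100001): 3 ones → 0
Block 6 (1000010): 2 ones → 0
Block 7 (0000000): 0 ones → 0

0001000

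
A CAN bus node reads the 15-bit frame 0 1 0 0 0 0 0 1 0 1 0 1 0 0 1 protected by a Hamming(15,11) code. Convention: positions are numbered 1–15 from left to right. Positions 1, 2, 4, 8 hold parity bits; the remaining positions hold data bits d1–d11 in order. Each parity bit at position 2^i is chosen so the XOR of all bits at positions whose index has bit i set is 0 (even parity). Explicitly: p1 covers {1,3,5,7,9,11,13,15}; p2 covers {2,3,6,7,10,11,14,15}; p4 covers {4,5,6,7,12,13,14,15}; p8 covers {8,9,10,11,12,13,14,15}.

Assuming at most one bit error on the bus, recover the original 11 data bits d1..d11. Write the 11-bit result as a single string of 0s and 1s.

10000101001

s1 (pos 1,3,5,7,9,11,13,15): 0⊕0⊕0⊕0⊕0⊕0⊕0⊕1 = 1
s2 (pos 2,3,6,7,10,11,14,15): 1⊕0⊕0⊕0⊕1⊕0⊕0⊕1 = 1
s4 (pos 4,5,6,7,12,13,14,15): 0⊕0⊕0⊕0⊕1⊕0⊕0⊕1 = 0
s8 (pos 8,9,10,11,12,13,14,15): 1⊕0⊕1⊕0⊕1⊕0⊕0⊕1 = 0
Syndrome s8…s1 = 0011 → error at position 3.
Flip position 3: 010000010101001 → 011000010101001
Read data bits from positions 3,5,6,7,9,10,11,12,13,14,15: 10000101001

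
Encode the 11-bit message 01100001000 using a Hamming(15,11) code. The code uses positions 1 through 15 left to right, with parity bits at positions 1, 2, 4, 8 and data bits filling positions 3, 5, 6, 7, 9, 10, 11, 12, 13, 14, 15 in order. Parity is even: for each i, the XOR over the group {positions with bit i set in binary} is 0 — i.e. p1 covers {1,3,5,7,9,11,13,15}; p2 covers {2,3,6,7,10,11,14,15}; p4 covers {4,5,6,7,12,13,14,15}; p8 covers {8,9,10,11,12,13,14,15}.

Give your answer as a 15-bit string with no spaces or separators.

Place data at non-parity positions: p1 p2 0 p4 1 1 0 p8 0 0 0 1 0 0 0
p1 (pos 1,3,5,7,9,11,13,15): XOR of data positions = 0⊕1⊕0⊕0⊕0⊕0⊕0 = 1
p2 (pos 2,3,6,7,10,11,14,15): XOR of data positions = 0⊕1⊕0⊕0⊕0⊕0⊕0 = 1
p4 (pos 4,5,6,7,12,13,14,15): XOR of data positions = 1⊕1⊕0⊕1⊕0⊕0⊕0 = 1
p8 (pos 8,9,10,11,12,13,14,15): XOR of data positions = 0⊕0⊕0⊕1⊕0⊕0⊕0 = 1
Codeword: 110111010001000

110111010001000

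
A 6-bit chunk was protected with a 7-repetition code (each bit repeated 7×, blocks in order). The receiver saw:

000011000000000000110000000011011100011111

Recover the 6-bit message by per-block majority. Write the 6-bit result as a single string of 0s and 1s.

000011

Block 1 (0000110): 2 ones → 0
Block 2 (0000000): 0 ones → 0
Block 3 (0000110): 2 ones → 0
Block 4 (0000000): 0 ones → 0
Block 5 (1101110): 5 ones → 1
Block 6 (0011111): 5 ones → 1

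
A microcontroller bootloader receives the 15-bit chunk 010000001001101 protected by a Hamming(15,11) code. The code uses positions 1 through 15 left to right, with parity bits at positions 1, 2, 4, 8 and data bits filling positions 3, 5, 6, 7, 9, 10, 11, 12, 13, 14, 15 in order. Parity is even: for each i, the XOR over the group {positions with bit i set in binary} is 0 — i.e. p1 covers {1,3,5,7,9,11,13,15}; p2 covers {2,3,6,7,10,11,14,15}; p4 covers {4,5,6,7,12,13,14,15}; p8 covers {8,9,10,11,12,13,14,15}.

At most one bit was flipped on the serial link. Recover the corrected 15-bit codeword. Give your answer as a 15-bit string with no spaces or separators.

s1 (pos 1,3,5,7,9,11,13,15): 0⊕0⊕0⊕0⊕1⊕0⊕1⊕1 = 1
s2 (pos 2,3,6,7,10,11,14,15): 1⊕0⊕0⊕0⊕0⊕0⊕0⊕1 = 0
s4 (pos 4,5,6,7,12,13,14,15): 0⊕0⊕0⊕0⊕1⊕1⊕0⊕1 = 1
s8 (pos 8,9,10,11,12,13,14,15): 0⊕1⊕0⊕0⊕1⊕1⊕0⊕1 = 0
Syndrome s8…s1 = 0101 → error at position 5.
Flip position 5: 010000001001101 → 010010001001101

010010001001101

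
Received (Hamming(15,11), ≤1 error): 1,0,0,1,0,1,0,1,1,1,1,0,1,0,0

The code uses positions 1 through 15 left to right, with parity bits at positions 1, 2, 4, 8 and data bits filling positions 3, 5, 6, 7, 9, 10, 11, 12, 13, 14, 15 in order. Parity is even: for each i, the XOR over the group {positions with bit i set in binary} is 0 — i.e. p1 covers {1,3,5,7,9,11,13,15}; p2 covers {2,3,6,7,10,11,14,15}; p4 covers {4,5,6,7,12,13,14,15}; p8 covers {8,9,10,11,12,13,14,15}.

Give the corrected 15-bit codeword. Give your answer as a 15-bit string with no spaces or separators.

100101011110110

s1 (pos 1,3,5,7,9,11,13,15): 1⊕0⊕0⊕0⊕1⊕1⊕1⊕0 = 0
s2 (pos 2,3,6,7,10,11,14,15): 0⊕0⊕1⊕0⊕1⊕1⊕0⊕0 = 1
s4 (pos 4,5,6,7,12,13,14,15): 1⊕0⊕1⊕0⊕0⊕1⊕0⊕0 = 1
s8 (pos 8,9,10,11,12,13,14,15): 1⊕1⊕1⊕1⊕0⊕1⊕0⊕0 = 1
Syndrome s8…s1 = 1110 → error at position 14.
Flip position 14: 100101011110100 → 100101011110110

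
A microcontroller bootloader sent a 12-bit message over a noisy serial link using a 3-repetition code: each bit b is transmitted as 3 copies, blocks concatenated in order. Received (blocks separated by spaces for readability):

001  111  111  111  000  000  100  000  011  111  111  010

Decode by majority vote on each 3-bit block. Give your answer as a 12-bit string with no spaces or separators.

Block 1 (001): 1 one → 0
Block 2 (111): 3 ones → 1
Block 3 (111): 3 ones → 1
Block 4 (111): 3 ones → 1
Block 5 (000): 0 ones → 0
Block 6 (000): 0 ones → 0
Block 7 (100): 1 one → 0
Block 8 (000): 0 ones → 0
Block 9 (011): 2 ones → 1
Block 10 (111): 3 ones → 1
Block 11 (111): 3 ones → 1
Block 12 (010): 1 one → 0

011100001110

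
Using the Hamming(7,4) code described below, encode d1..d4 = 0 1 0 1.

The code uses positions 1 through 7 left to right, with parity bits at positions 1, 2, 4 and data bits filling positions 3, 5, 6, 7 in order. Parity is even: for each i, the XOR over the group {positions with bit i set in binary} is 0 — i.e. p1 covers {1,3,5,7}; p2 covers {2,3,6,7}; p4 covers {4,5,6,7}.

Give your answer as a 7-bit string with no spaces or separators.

0100101

Place data at non-parity positions: p1 p2 0 p4 1 0 1
p1 (pos 1,3,5,7): XOR of data positions = 0⊕1⊕1 = 0
p2 (pos 2,3,6,7): XOR of data positions = 0⊕0⊕1 = 1
p4 (pos 4,5,6,7): XOR of data positions = 1⊕0⊕1 = 0
Codeword: 0100101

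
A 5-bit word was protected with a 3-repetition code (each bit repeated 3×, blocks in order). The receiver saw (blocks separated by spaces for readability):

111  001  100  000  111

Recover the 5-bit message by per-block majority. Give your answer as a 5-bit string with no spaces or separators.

Block 1 (111): 3 ones → 1
Block 2 (001): 1 one → 0
Block 3 (100): 1 one → 0
Block 4 (000): 0 ones → 0
Block 5 (111): 3 ones → 1

10001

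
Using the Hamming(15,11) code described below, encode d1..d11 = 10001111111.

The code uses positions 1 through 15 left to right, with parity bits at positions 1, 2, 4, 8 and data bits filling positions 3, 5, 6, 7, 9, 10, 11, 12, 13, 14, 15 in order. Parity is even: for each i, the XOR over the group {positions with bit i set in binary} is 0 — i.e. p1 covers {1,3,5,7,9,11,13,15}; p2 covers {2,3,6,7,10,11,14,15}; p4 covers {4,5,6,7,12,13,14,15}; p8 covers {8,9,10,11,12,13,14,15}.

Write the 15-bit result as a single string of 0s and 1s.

Place data at non-parity positions: p1 p2 1 p4 0 0 0 p8 1 1 1 1 1 1 1
p1 (pos 1,3,5,7,9,11,13,15): XOR of data positions = 1⊕0⊕0⊕1⊕1⊕1⊕1 = 1
p2 (pos 2,3,6,7,10,11,14,15): XOR of data positions = 1⊕0⊕0⊕1⊕1⊕1⊕1 = 1
p4 (pos 4,5,6,7,12,13,14,15): XOR of data positions = 0⊕0⊕0⊕1⊕1⊕1⊕1 = 0
p8 (pos 8,9,10,11,12,13,14,15): XOR of data positions = 1⊕1⊕1⊕1⊕1⊕1⊕1 = 1
Codeword: 111000011111111

111000011111111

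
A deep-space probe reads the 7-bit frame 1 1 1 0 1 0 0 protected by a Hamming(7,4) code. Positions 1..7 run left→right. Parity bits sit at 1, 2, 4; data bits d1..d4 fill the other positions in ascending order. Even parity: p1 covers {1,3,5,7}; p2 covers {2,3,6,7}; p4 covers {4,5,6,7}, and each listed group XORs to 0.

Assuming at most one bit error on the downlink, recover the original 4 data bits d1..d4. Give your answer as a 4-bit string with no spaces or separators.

1000

s1 (pos 1,3,5,7): 1⊕1⊕1⊕0 = 1
s2 (pos 2,3,6,7): 1⊕1⊕0⊕0 = 0
s4 (pos 4,5,6,7): 0⊕1⊕0⊕0 = 1
Syndrome s4…s1 = 101 → error at position 5.
Flip position 5: 1110100 → 1110000
Read data bits from positions 3,5,6,7: 1000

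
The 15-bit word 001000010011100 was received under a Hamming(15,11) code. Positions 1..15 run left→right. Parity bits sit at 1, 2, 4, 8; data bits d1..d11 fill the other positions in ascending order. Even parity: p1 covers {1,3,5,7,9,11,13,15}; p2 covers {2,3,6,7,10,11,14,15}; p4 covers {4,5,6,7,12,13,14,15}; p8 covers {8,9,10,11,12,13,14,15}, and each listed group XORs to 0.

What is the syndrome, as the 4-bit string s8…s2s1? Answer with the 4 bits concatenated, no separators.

s1 (pos 1,3,5,7,9,11,13,15): 0⊕1⊕0⊕0⊕0⊕1⊕1⊕0 = 1
s2 (pos 2,3,6,7,10,11,14,15): 0⊕1⊕0⊕0⊕0⊕1⊕0⊕0 = 0
s4 (pos 4,5,6,7,12,13,14,15): 0⊕0⊕0⊕0⊕1⊕1⊕0⊕0 = 0
s8 (pos 8,9,10,11,12,13,14,15): 1⊕0⊕0⊕1⊕1⊕1⊕0⊕0 = 0
Syndrome s8…s1 = 0001 → error at position 1.

0001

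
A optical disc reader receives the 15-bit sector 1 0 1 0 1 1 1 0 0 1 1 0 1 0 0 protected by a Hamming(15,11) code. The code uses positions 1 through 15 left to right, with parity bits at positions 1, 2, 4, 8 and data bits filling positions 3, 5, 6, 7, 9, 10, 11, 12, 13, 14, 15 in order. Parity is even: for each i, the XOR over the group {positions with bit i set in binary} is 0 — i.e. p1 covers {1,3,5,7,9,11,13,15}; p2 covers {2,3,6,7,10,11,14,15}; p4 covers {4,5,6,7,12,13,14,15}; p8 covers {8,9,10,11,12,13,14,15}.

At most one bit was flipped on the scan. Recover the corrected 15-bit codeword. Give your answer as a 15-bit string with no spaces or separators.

s1 (pos 1,3,5,7,9,11,13,15): 1⊕1⊕1⊕1⊕0⊕1⊕1⊕0 = 0
s2 (pos 2,3,6,7,10,11,14,15): 0⊕1⊕1⊕1⊕1⊕1⊕0⊕0 = 1
s4 (pos 4,5,6,7,12,13,14,15): 0⊕1⊕1⊕1⊕0⊕1⊕0⊕0 = 0
s8 (pos 8,9,10,11,12,13,14,15): 0⊕0⊕1⊕1⊕0⊕1⊕0⊕0 = 1
Syndrome s8…s1 = 1010 → error at position 10.
Flip position 10: 101011100110100 → 101011100010100

101011100010100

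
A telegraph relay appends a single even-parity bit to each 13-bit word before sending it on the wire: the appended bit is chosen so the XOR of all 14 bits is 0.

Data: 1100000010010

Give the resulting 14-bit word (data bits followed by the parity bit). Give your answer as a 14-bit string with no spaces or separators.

11000000100100

XOR of the 13 data bits: 1⊕1⊕0⊕0⊕0⊕0⊕0⊕0⊕1⊕0⊕0⊕1⊕0 = 0
Parity bit = 0 (so all 14 bits XOR to 0).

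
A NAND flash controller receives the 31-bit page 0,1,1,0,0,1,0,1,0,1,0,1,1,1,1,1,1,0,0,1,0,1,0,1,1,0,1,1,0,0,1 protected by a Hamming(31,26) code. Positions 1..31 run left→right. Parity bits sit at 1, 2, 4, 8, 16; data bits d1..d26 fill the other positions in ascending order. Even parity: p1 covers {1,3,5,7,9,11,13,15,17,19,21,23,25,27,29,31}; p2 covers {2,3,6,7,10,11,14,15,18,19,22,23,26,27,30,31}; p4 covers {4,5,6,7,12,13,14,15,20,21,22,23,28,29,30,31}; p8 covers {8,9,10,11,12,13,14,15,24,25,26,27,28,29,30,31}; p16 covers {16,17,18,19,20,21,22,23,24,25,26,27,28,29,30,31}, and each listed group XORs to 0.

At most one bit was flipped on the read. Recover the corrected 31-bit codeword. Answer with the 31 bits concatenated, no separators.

s1 (pos 1,3,5,7,9,11,13,15,17,19,21,23,25,27,29,31): 0⊕1⊕0⊕0⊕0⊕0⊕1⊕1⊕1⊕0⊕0⊕0⊕1⊕1⊕0⊕1 = 1
s2 (pos 2,3,6,7,10,11,14,15,18,19,22,23,26,27,30,31): 1⊕1⊕1⊕0⊕1⊕0⊕1⊕1⊕0⊕0⊕1⊕0⊕0⊕1⊕0⊕1 = 1
s4 (pos 4,5,6,7,12,13,14,15,20,21,22,23,28,29,30,31): 0⊕0⊕1⊕0⊕1⊕1⊕1⊕1⊕1⊕0⊕1⊕0⊕1⊕0⊕0⊕1 = 1
s8 (pos 8,9,10,11,12,13,14,15,24,25,26,27,28,29,30,31): 1⊕0⊕1⊕0⊕1⊕1⊕1⊕1⊕1⊕1⊕0⊕1⊕1⊕0⊕0⊕1 = 1
s16 (pos 16,17,18,19,20,21,22,23,24,25,26,27,28,29,30,31): 1⊕1⊕0⊕0⊕1⊕0⊕1⊕0⊕1⊕1⊕0⊕1⊕1⊕0⊕0⊕1 = 1
Syndrome s16…s1 = 11111 → error at position 31.
Flip position 31: 0110010101011111100101011011001 → 0110010101011111100101011011000

0110010101011111100101011011000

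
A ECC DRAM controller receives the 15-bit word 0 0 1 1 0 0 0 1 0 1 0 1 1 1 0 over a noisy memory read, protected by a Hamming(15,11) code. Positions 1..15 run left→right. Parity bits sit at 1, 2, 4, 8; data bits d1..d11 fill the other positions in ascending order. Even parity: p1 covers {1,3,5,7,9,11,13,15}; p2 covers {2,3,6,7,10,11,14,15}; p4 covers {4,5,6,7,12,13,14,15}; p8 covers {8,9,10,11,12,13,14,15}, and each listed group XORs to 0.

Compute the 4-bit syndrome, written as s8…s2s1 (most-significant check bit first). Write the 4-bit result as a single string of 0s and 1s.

s1 (pos 1,3,5,7,9,11,13,15): 0⊕1⊕0⊕0⊕0⊕0⊕1⊕0 = 0
s2 (pos 2,3,6,7,10,11,14,15): 0⊕1⊕0⊕0⊕1⊕0⊕1⊕0 = 1
s4 (pos 4,5,6,7,12,13,14,15): 1⊕0⊕0⊕0⊕1⊕1⊕1⊕0 = 0
s8 (pos 8,9,10,11,12,13,14,15): 1⊕0⊕1⊕0⊕1⊕1⊕1⊕0 = 1
Syndrome s8…s1 = 1010 → error at position 10.

1010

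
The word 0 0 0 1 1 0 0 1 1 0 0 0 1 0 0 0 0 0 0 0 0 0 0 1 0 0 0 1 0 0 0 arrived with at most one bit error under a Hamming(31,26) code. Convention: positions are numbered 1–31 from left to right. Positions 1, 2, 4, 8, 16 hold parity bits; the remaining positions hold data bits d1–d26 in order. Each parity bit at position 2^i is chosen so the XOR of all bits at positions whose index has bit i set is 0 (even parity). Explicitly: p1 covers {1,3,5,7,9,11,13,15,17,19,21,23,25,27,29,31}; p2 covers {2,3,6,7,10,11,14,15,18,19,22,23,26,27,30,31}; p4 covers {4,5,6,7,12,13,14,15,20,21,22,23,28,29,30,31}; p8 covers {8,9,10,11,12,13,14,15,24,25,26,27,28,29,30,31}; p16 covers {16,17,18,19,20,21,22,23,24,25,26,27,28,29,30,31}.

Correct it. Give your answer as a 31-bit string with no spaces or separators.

s1 (pos 1,3,5,7,9,11,13,15,17,19,21,23,25,27,29,31): 0⊕0⊕1⊕0⊕1⊕0⊕1⊕0⊕0⊕0⊕0⊕0⊕0⊕0⊕0⊕0 = 1
s2 (pos 2,3,6,7,10,11,14,15,18,19,22,23,26,27,30,31): 0⊕0⊕0⊕0⊕0⊕0⊕0⊕0⊕0⊕0⊕0⊕0⊕0⊕0⊕0⊕0 = 0
s4 (pos 4,5,6,7,12,13,14,15,20,21,22,23,28,29,30,31): 1⊕1⊕0⊕0⊕0⊕1⊕0⊕0⊕0⊕0⊕0⊕0⊕1⊕0⊕0⊕0 = 0
s8 (pos 8,9,10,11,12,13,14,15,24,25,26,27,28,29,30,31): 1⊕1⊕0⊕0⊕0⊕1⊕0⊕0⊕1⊕0⊕0⊕0⊕1⊕0⊕0⊕0 = 1
s16 (pos 16,17,18,19,20,21,22,23,24,25,26,27,28,29,30,31): 0⊕0⊕0⊕0⊕0⊕0⊕0⊕0⊕1⊕0⊕0⊕0⊕1⊕0⊕0⊕0 = 0
Syndrome s16…s1 = 01001 → error at position 9.
Flip position 9: 0001100110001000000000010001000 → 0001100100001000000000010001000

0001100100001000000000010001000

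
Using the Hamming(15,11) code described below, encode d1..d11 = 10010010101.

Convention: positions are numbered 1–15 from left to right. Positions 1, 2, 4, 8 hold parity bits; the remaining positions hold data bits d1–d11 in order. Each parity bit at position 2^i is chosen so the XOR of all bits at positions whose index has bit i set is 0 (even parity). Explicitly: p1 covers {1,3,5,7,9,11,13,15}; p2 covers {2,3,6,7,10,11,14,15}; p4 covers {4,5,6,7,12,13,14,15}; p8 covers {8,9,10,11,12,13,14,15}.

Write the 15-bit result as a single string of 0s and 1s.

Place data at non-parity positions: p1 p2 1 p4 0 0 1 p8 0 0 1 0 1 0 1
p1 (pos 1,3,5,7,9,11,13,15): XOR of data positions = 1⊕0⊕1⊕0⊕1⊕1⊕1 = 1
p2 (pos 2,3,6,7,10,11,14,15): XOR of data positions = 1⊕0⊕1⊕0⊕1⊕0⊕1 = 0
p4 (pos 4,5,6,7,12,13,14,15): XOR of data positions = 0⊕0⊕1⊕0⊕1⊕0⊕1 = 1
p8 (pos 8,9,10,11,12,13,14,15): XOR of data positions = 0⊕0⊕1⊕0⊕1⊕0⊕1 = 1
Codeword: 101100110010101

101100110010101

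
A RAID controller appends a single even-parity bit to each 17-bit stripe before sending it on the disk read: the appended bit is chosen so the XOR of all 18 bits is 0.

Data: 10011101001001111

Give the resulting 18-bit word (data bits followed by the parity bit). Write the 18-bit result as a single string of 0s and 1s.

100111010010011110

XOR of the 17 data bits: 1⊕0⊕0⊕1⊕1⊕1⊕0⊕1⊕0⊕0⊕1⊕0⊕0⊕1⊕1⊕1⊕1 = 0
Parity bit = 0 (so all 18 bits XOR to 0).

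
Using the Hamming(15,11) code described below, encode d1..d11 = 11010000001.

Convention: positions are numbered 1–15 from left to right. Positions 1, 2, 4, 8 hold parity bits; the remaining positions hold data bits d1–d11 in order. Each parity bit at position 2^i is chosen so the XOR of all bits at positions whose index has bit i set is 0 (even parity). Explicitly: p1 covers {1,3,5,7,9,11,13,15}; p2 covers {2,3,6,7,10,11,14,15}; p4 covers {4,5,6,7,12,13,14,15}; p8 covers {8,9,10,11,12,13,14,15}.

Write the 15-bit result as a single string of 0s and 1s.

011110110000001

Place data at non-parity positions: p1 p2 1 p4 1 0 1 p8 0 0 0 0 0 0 1
p1 (pos 1,3,5,7,9,11,13,15): XOR of data positions = 1⊕1⊕1⊕0⊕0⊕0⊕1 = 0
p2 (pos 2,3,6,7,10,11,14,15): XOR of data positions = 1⊕0⊕1⊕0⊕0⊕0⊕1 = 1
p4 (pos 4,5,6,7,12,13,14,15): XOR of data positions = 1⊕0⊕1⊕0⊕0⊕0⊕1 = 1
p8 (pos 8,9,10,11,12,13,14,15): XOR of data positions = 0⊕0⊕0⊕0⊕0⊕0⊕1 = 1
Codeword: 011110110000001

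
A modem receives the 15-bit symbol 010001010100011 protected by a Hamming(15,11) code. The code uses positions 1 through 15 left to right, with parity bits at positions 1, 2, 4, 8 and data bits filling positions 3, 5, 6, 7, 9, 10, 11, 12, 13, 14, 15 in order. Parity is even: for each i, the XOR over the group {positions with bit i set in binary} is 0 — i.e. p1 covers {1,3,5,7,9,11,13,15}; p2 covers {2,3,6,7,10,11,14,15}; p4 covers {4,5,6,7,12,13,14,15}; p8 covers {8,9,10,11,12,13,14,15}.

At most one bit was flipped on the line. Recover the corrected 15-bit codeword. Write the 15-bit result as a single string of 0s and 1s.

010001110100011

s1 (pos 1,3,5,7,9,11,13,15): 0⊕0⊕0⊕0⊕0⊕0⊕0⊕1 = 1
s2 (pos 2,3,6,7,10,11,14,15): 1⊕0⊕1⊕0⊕1⊕0⊕1⊕1 = 1
s4 (pos 4,5,6,7,12,13,14,15): 0⊕0⊕1⊕0⊕0⊕0⊕1⊕1 = 1
s8 (pos 8,9,10,11,12,13,14,15): 1⊕0⊕1⊕0⊕0⊕0⊕1⊕1 = 0
Syndrome s8…s1 = 0111 → error at position 7.
Flip position 7: 010001010100011 → 010001110100011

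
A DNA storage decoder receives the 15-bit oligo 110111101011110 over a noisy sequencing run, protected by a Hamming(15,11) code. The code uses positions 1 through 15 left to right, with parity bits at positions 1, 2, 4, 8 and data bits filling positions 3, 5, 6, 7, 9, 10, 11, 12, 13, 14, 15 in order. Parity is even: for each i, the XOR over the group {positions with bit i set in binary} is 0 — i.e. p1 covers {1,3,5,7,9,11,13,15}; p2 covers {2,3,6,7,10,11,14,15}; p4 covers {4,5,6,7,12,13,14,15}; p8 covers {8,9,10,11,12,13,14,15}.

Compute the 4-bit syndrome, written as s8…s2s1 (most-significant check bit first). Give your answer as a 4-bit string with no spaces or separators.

s1 (pos 1,3,5,7,9,11,13,15): 1⊕0⊕1⊕1⊕1⊕1⊕1⊕0 = 0
s2 (pos 2,3,6,7,10,11,14,15): 1⊕0⊕1⊕1⊕0⊕1⊕1⊕0 = 1
s4 (pos 4,5,6,7,12,13,14,15): 1⊕1⊕1⊕1⊕1⊕1⊕1⊕0 = 1
s8 (pos 8,9,10,11,12,13,14,15): 0⊕1⊕0⊕1⊕1⊕1⊕1⊕0 = 1
Syndrome s8…s1 = 1110 → error at position 14.

1110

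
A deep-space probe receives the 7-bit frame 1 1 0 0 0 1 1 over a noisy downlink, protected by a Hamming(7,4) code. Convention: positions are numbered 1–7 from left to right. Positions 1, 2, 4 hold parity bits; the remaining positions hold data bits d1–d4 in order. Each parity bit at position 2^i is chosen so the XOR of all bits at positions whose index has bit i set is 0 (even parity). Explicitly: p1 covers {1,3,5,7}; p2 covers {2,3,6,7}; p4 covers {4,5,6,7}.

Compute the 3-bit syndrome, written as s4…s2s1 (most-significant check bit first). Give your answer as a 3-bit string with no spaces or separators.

s1 (pos 1,3,5,7): 1⊕0⊕0⊕1 = 0
s2 (pos 2,3,6,7): 1⊕0⊕1⊕1 = 1
s4 (pos 4,5,6,7): 0⊕0⊕1⊕1 = 0
Syndrome s4…s1 = 010 → error at position 2.

010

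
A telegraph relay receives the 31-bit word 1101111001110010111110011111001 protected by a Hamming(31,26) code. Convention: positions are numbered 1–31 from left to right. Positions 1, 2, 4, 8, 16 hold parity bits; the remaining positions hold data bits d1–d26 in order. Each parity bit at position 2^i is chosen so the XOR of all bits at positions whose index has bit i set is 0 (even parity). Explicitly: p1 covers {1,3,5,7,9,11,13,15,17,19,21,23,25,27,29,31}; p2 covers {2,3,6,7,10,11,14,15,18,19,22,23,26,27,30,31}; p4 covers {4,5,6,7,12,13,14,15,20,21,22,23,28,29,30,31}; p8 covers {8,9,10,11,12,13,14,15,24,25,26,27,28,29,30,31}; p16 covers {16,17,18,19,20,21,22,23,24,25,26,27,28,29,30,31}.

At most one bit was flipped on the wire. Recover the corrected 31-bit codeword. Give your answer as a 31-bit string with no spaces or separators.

1101111001110010110110011111001

s1 (pos 1,3,5,7,9,11,13,15,17,19,21,23,25,27,29,31): 1⊕0⊕1⊕1⊕0⊕1⊕0⊕1⊕1⊕1⊕1⊕0⊕1⊕1⊕0⊕1 = 1
s2 (pos 2,3,6,7,10,11,14,15,18,19,22,23,26,27,30,31): 1⊕0⊕1⊕1⊕1⊕1⊕0⊕1⊕1⊕1⊕0⊕0⊕1⊕1⊕0⊕1 = 1
s4 (pos 4,5,6,7,12,13,14,15,20,21,22,23,28,29,30,31): 1⊕1⊕1⊕1⊕1⊕0⊕0⊕1⊕1⊕1⊕0⊕0⊕1⊕0⊕0⊕1 = 0
s8 (pos 8,9,10,11,12,13,14,15,24,25,26,27,28,29,30,31): 0⊕0⊕1⊕1⊕1⊕0⊕0⊕1⊕1⊕1⊕1⊕1⊕1⊕0⊕0⊕1 = 0
s16 (pos 16,17,18,19,20,21,22,23,24,25,26,27,28,29,30,31): 0⊕1⊕1⊕1⊕1⊕1⊕0⊕0⊕1⊕1⊕1⊕1⊕1⊕0⊕0⊕1 = 1
Syndrome s16…s1 = 10011 → error at position 19.
Flip position 19: 1101111001110010111110011111001 → 1101111001110010110110011111001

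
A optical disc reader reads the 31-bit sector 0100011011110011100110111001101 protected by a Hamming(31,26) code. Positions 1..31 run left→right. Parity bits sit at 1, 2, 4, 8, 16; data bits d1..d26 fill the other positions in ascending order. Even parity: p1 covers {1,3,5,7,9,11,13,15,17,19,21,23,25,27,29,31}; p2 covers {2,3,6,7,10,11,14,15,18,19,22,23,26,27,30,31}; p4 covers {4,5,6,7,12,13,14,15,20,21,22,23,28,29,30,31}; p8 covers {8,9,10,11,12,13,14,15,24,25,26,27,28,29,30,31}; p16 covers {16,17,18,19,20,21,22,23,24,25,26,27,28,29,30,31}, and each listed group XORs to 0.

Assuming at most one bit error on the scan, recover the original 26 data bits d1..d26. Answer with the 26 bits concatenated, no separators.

00111111001100110111001101

s1 (pos 1,3,5,7,9,11,13,15,17,19,21,23,25,27,29,31): 0⊕0⊕0⊕1⊕1⊕1⊕0⊕1⊕1⊕0⊕1⊕1⊕1⊕0⊕1⊕1 = 0
s2 (pos 2,3,6,7,10,11,14,15,18,19,22,23,26,27,30,31): 1⊕0⊕1⊕1⊕1⊕1⊕0⊕1⊕0⊕0⊕0⊕1⊕0⊕0⊕0⊕1 = 0
s4 (pos 4,5,6,7,12,13,14,15,20,21,22,23,28,29,30,31): 0⊕0⊕1⊕1⊕1⊕0⊕0⊕1⊕1⊕1⊕0⊕1⊕1⊕1⊕0⊕1 = 0
s8 (pos 8,9,10,11,12,13,14,15,24,25,26,27,28,29,30,31): 0⊕1⊕1⊕1⊕1⊕0⊕0⊕1⊕1⊕1⊕0⊕0⊕1⊕1⊕0⊕1 = 0
s16 (pos 16,17,18,19,20,21,22,23,24,25,26,27,28,29,30,31): 1⊕1⊕0⊕0⊕1⊕1⊕0⊕1⊕1⊕1⊕0⊕0⊕1⊕1⊕0⊕1 = 0
Syndrome s16…s1 = 00000 → no error.
Read data bits from positions 3,5,6,7,9,10,11,12,13,14,15,17,18,19,20,21,22,23,24,25,26,27,28,29,30,31: 00111111001100110111001101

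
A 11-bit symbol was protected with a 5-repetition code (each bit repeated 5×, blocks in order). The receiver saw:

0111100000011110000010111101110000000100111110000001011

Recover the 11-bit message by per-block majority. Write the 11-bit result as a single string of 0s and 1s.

10101100101

Block 1 (01111): 4 ones → 1
Block 2 (00000): 0 ones → 0
Block 3 (01111): 4 ones → 1
Block 4 (00000): 0 ones → 0
Block 5 (10111): 4 ones → 1
Block 6 (10111): 4 ones → 1
Block 7 (00000): 0 ones → 0
Block 8 (00100): 1 one → 0
Block 9 (11111): 5 ones → 1
Block 10 (00000): 0 ones → 0
Block 11 (01011): 3 ones → 1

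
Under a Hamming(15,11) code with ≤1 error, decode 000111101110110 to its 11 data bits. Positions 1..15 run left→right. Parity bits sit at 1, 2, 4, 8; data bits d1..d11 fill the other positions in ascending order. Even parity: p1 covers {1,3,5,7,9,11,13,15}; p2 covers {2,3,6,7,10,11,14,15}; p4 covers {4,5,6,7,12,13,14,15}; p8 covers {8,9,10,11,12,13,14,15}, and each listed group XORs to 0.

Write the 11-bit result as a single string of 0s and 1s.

s1 (pos 1,3,5,7,9,11,13,15): 0⊕0⊕1⊕1⊕1⊕1⊕1⊕0 = 1
s2 (pos 2,3,6,7,10,11,14,15): 0⊕0⊕1⊕1⊕1⊕1⊕1⊕0 = 1
s4 (pos 4,5,6,7,12,13,14,15): 1⊕1⊕1⊕1⊕0⊕1⊕1⊕0 = 0
s8 (pos 8,9,10,11,12,13,14,15): 0⊕1⊕1⊕1⊕0⊕1⊕1⊕0 = 1
Syndrome s8…s1 = 1011 → error at position 11.
Flip position 11: 000111101110110 → 000111101100110
Read data bits from positions 3,5,6,7,9,10,11,12,13,14,15: 01111100110

01111100110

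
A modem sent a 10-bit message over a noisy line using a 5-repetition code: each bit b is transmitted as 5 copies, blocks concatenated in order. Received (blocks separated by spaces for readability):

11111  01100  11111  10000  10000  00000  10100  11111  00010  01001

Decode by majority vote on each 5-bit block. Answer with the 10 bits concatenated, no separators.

Block 1 (11111): 5 ones → 1
Block 2 (01100): 2 ones → 0
Block 3 (11111): 5 ones → 1
Block 4 (10000): 1 one → 0
Block 5 (10000): 1 one → 0
Block 6 (00000): 0 ones → 0
Block 7 (10100): 2 ones → 0
Block 8 (11111): 5 ones → 1
Block 9 (00010): 1 one → 0
Block 10 (01001): 2 ones → 0

1010000100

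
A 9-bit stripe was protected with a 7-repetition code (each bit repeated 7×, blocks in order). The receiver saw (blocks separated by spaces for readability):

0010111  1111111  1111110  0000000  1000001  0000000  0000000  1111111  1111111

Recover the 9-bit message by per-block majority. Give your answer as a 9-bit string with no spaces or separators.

111000011

Block 1 (0010111): 4 ones → 1
Block 2 (1111111): 7 ones → 1
Block 3 (1111110): 6 ones → 1
Block 4 (0000000): 0 ones → 0
Block 5 (1000001): 2 ones → 0
Block 6 (0000000): 0 ones → 0
Block 7 (0000000): 0 ones → 0
Block 8 (1111111): 7 ones → 1
Block 9 (1111111): 7 ones → 1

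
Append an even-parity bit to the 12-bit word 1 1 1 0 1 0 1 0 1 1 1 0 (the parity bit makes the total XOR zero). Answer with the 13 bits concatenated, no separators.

1110101011100

XOR of the 12 data bits: 1⊕1⊕1⊕0⊕1⊕0⊕1⊕0⊕1⊕1⊕1⊕0 = 0
Parity bit = 0 (so all 13 bits XOR to 0).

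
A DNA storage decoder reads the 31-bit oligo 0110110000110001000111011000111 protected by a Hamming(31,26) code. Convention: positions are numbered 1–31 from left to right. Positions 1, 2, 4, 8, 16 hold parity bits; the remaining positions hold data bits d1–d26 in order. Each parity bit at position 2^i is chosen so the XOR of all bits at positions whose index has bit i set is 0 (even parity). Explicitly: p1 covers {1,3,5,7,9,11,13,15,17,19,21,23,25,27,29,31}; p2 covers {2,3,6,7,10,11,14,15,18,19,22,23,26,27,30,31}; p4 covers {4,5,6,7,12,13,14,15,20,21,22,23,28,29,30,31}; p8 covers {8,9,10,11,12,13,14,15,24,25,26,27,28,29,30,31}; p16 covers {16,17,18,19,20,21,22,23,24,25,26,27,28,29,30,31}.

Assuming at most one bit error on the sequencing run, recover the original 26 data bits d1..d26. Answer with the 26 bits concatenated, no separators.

11100011000000111011000110

s1 (pos 1,3,5,7,9,11,13,15,17,19,21,23,25,27,29,31): 0⊕1⊕1⊕0⊕0⊕1⊕0⊕0⊕0⊕0⊕1⊕0⊕1⊕0⊕1⊕1 = 1
s2 (pos 2,3,6,7,10,11,14,15,18,19,22,23,26,27,30,31): 1⊕1⊕1⊕0⊕0⊕1⊕0⊕0⊕0⊕0⊕1⊕0⊕0⊕0⊕1⊕1 = 1
s4 (pos 4,5,6,7,12,13,14,15,20,21,22,23,28,29,30,31): 0⊕1⊕1⊕0⊕1⊕0⊕0⊕0⊕1⊕1⊕1⊕0⊕0⊕1⊕1⊕1 = 1
s8 (pos 8,9,10,11,12,13,14,15,24,25,26,27,28,29,30,31): 0⊕0⊕0⊕1⊕1⊕0⊕0⊕0⊕1⊕1⊕0⊕0⊕0⊕1⊕1⊕1 = 1
s16 (pos 16,17,18,19,20,21,22,23,24,25,26,27,28,29,30,31): 1⊕0⊕0⊕0⊕1⊕1⊕1⊕0⊕1⊕1⊕0⊕0⊕0⊕1⊕1⊕1 = 1
Syndrome s16…s1 = 11111 → error at position 31.
Flip position 31: 0110110000110001000111011000111 → 0110110000110001000111011000110
Read data bits from positions 3,5,6,7,9,10,11,12,13,14,15,17,18,19,20,21,22,23,24,25,26,27,28,29,30,31: 11100011000000111011000110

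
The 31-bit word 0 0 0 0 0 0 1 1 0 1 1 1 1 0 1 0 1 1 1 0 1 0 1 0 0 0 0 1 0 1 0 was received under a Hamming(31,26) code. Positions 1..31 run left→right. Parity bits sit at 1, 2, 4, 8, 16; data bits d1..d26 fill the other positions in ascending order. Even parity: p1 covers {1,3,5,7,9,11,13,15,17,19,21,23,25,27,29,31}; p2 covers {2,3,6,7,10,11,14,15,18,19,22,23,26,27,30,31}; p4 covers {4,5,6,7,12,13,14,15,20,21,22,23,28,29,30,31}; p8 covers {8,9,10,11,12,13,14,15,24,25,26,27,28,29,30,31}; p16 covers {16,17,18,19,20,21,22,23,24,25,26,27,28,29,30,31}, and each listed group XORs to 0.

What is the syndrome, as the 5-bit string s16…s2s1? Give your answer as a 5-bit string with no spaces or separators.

s1 (pos 1,3,5,7,9,11,13,15,17,19,21,23,25,27,29,31): 0⊕0⊕0⊕1⊕0⊕1⊕1⊕1⊕1⊕1⊕1⊕1⊕0⊕0⊕0⊕0 = 0
s2 (pos 2,3,6,7,10,11,14,15,18,19,22,23,26,27,30,31): 0⊕0⊕0⊕1⊕1⊕1⊕0⊕1⊕1⊕1⊕0⊕1⊕0⊕0⊕1⊕0 = 0
s4 (pos 4,5,6,7,12,13,14,15,20,21,22,23,28,29,30,31): 0⊕0⊕0⊕1⊕1⊕1⊕0⊕1⊕0⊕1⊕0⊕1⊕1⊕0⊕1⊕0 = 0
s8 (pos 8,9,10,11,12,13,14,15,24,25,26,27,28,29,30,31): 1⊕0⊕1⊕1⊕1⊕1⊕0⊕1⊕0⊕0⊕0⊕0⊕1⊕0⊕1⊕0 = 0
s16 (pos 16,17,18,19,20,21,22,23,24,25,26,27,28,29,30,31): 0⊕1⊕1⊕1⊕0⊕1⊕0⊕1⊕0⊕0⊕0⊕0⊕1⊕0⊕1⊕0 = 1
Syndrome s16…s1 = 10000 → error at position 16.

10000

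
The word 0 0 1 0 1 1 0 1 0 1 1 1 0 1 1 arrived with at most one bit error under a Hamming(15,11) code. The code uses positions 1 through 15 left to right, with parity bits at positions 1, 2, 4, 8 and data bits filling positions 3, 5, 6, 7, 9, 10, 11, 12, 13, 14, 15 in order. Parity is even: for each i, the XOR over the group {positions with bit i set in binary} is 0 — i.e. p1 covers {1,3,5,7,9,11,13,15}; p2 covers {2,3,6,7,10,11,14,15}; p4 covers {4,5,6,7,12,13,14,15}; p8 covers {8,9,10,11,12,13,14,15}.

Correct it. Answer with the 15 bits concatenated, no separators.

001111010111011

s1 (pos 1,3,5,7,9,11,13,15): 0⊕1⊕1⊕0⊕0⊕1⊕0⊕1 = 0
s2 (pos 2,3,6,7,10,11,14,15): 0⊕1⊕1⊕0⊕1⊕1⊕1⊕1 = 0
s4 (pos 4,5,6,7,12,13,14,15): 0⊕1⊕1⊕0⊕1⊕0⊕1⊕1 = 1
s8 (pos 8,9,10,11,12,13,14,15): 1⊕0⊕1⊕1⊕1⊕0⊕1⊕1 = 0
Syndrome s8…s1 = 0100 → error at position 4.
Flip position 4: 001011010111011 → 001111010111011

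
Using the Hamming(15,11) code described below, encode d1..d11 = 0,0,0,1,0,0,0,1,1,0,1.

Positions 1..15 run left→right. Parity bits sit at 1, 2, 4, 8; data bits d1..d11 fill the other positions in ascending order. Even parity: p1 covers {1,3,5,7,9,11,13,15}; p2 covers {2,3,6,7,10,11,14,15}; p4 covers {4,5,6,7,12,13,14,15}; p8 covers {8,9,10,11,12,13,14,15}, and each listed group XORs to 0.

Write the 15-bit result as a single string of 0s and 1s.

Place data at non-parity positions: p1 p2 0 p4 0 0 1 p8 0 0 0 1 1 0 1
p1 (pos 1,3,5,7,9,11,13,15): XOR of data positions = 0⊕0⊕1⊕0⊕0⊕1⊕1 = 1
p2 (pos 2,3,6,7,10,11,14,15): XOR of data positions = 0⊕0⊕1⊕0⊕0⊕0⊕1 = 0
p4 (pos 4,5,6,7,12,13,14,15): XOR of data positions = 0⊕0⊕1⊕1⊕1⊕0⊕1 = 0
p8 (pos 8,9,10,11,12,13,14,15): XOR of data positions = 0⊕0⊕0⊕1⊕1⊕0⊕1 = 1
Codeword: 100000110001101

100000110001101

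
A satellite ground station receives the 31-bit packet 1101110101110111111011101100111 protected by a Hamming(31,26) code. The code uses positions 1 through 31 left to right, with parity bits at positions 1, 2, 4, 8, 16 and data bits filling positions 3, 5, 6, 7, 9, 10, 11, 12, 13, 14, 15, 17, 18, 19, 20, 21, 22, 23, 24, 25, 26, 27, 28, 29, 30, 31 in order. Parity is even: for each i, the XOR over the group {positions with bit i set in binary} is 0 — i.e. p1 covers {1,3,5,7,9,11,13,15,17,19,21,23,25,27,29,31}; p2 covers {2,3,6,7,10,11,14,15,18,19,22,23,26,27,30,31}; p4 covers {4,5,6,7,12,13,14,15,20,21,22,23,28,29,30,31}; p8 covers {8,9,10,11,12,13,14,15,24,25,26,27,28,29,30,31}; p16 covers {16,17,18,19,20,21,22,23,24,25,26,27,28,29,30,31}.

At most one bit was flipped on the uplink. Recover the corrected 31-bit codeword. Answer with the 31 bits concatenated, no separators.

1101110101010111111011101100111

s1 (pos 1,3,5,7,9,11,13,15,17,19,21,23,25,27,29,31): 1⊕0⊕1⊕0⊕0⊕1⊕0⊕1⊕1⊕1⊕1⊕1⊕1⊕0⊕1⊕1 = 1
s2 (pos 2,3,6,7,10,11,14,15,18,19,22,23,26,27,30,31): 1⊕0⊕1⊕0⊕1⊕1⊕1⊕1⊕1⊕1⊕1⊕1⊕1⊕0⊕1⊕1 = 1
s4 (pos 4,5,6,7,12,13,14,15,20,21,22,23,28,29,30,31): 1⊕1⊕1⊕0⊕1⊕0⊕1⊕1⊕0⊕1⊕1⊕1⊕0⊕1⊕1⊕1 = 0
s8 (pos 8,9,10,11,12,13,14,15,24,25,26,27,28,29,30,31): 1⊕0⊕1⊕1⊕1⊕0⊕1⊕1⊕0⊕1⊕1⊕0⊕0⊕1⊕1⊕1 = 1
s16 (pos 16,17,18,19,20,21,22,23,24,25,26,27,28,29,30,31): 1⊕1⊕1⊕1⊕0⊕1⊕1⊕1⊕0⊕1⊕1⊕0⊕0⊕1⊕1⊕1 = 0
Syndrome s16…s1 = 01011 → error at position 11.
Flip position 11: 1101110101110111111011101100111 → 1101110101010111111011101100111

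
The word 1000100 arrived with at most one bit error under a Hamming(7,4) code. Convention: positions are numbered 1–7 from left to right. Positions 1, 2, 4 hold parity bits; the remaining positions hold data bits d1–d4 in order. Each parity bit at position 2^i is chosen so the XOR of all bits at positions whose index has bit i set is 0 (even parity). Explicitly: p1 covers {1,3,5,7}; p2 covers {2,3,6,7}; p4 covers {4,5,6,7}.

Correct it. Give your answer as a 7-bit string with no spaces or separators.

1001100

s1 (pos 1,3,5,7): 1⊕0⊕1⊕0 = 0
s2 (pos 2,3,6,7): 0⊕0⊕0⊕0 = 0
s4 (pos 4,5,6,7): 0⊕1⊕0⊕0 = 1
Syndrome s4…s1 = 100 → error at position 4.
Flip position 4: 1000100 → 1001100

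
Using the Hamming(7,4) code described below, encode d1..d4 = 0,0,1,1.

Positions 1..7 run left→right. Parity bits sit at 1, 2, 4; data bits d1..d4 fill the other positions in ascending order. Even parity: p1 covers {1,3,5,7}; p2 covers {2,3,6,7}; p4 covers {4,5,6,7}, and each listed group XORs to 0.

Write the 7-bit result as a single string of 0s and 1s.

1000011

Place data at non-parity positions: p1 p2 0 p4 0 1 1
p1 (pos 1,3,5,7): XOR of data positions = 0⊕0⊕1 = 1
p2 (pos 2,3,6,7): XOR of data positions = 0⊕1⊕1 = 0
p4 (pos 4,5,6,7): XOR of data positions = 0⊕1⊕1 = 0
Codeword: 1000011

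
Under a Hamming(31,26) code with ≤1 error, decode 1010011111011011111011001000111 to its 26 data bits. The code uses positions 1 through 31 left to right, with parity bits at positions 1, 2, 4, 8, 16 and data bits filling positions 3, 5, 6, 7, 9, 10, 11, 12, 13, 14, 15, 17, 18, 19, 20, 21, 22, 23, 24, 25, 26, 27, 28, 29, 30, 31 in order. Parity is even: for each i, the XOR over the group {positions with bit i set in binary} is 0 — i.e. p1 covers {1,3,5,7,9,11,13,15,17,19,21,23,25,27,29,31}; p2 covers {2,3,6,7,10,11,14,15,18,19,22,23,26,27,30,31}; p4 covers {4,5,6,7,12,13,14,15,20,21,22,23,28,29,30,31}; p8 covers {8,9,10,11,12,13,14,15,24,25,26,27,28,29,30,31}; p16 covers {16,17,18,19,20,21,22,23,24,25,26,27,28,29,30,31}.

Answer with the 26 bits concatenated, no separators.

s1 (pos 1,3,5,7,9,11,13,15,17,19,21,23,25,27,29,31): 1⊕1⊕0⊕1⊕1⊕0⊕1⊕1⊕1⊕1⊕1⊕0⊕1⊕0⊕1⊕1 = 0
s2 (pos 2,3,6,7,10,11,14,15,18,19,22,23,26,27,30,31): 0⊕1⊕1⊕1⊕1⊕0⊕0⊕1⊕1⊕1⊕1⊕0⊕0⊕0⊕1⊕1 = 0
s4 (pos 4,5,6,7,12,13,14,15,20,21,22,23,28,29,30,31): 0⊕0⊕1⊕1⊕1⊕1⊕0⊕1⊕0⊕1⊕1⊕0⊕0⊕1⊕1⊕1 = 0
s8 (pos 8,9,10,11,12,13,14,15,24,25,26,27,28,29,30,31): 1⊕1⊕1⊕0⊕1⊕1⊕0⊕1⊕0⊕1⊕0⊕0⊕0⊕1⊕1⊕1 = 0
s16 (pos 16,17,18,19,20,21,22,23,24,25,26,27,28,29,30,31): 1⊕1⊕1⊕1⊕0⊕1⊕1⊕0⊕0⊕1⊕0⊕0⊕0⊕1⊕1⊕1 = 0
Syndrome s16…s1 = 00000 → no error.
Read data bits from positions 3,5,6,7,9,10,11,12,13,14,15,17,18,19,20,21,22,23,24,25,26,27,28,29,30,31: 10111101101111011001000111

10111101101111011001000111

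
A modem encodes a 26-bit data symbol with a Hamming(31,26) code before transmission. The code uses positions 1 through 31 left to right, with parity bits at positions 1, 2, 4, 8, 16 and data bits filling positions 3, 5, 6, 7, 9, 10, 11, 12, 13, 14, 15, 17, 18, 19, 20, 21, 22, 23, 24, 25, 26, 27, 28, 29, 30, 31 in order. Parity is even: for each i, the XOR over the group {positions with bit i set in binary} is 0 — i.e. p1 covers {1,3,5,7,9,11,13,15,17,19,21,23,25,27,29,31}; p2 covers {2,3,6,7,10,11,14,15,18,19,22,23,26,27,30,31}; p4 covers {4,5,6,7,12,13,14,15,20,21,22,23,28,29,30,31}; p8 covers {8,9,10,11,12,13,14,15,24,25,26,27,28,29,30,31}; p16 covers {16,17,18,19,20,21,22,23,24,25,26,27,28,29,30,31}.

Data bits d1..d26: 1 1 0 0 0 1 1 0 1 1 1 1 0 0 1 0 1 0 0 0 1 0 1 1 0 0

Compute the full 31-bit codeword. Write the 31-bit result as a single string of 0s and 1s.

Place data at non-parity positions: p1 p2 1 p4 1 0 0 p8 0 1 1 0 1 1 1 p16 1 0 0 1 0 1 0 0 0 1 0 1 1 0 0
p1 (pos 1,3,5,7,9,11,13,15,17,19,21,23,25,27,29,31): XOR of data positions = 1⊕1⊕0⊕0⊕1⊕1⊕1⊕1⊕0⊕0⊕0⊕0⊕0⊕1⊕0 = 1
p2 (pos 2,3,6,7,10,11,14,15,18,19,22,23,26,27,30,31): XOR of data positions = 1⊕0⊕0⊕1⊕1⊕1⊕1⊕0⊕0⊕1⊕0⊕1⊕0⊕0⊕0 = 1
p4 (pos 4,5,6,7,12,13,14,15,20,21,22,23,28,29,30,31): XOR of data positions = 1⊕0⊕0⊕0⊕1⊕1⊕1⊕1⊕0⊕1⊕0⊕1⊕1⊕0⊕0 = 0
p8 (pos 8,9,10,11,12,13,14,15,24,25,26,27,28,29,30,31): XOR of data positions = 0⊕1⊕1⊕0⊕1⊕1⊕1⊕0⊕0⊕1⊕0⊕1⊕1⊕0⊕0 = 0
p16 (pos 16,17,18,19,20,21,22,23,24,25,26,27,28,29,30,31): XOR of data positions = 1⊕0⊕0⊕1⊕0⊕1⊕0⊕0⊕0⊕1⊕0⊕1⊕1⊕0⊕0 = 0
Codeword: 1110100001101110100101000101100

1110100001101110100101000101100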